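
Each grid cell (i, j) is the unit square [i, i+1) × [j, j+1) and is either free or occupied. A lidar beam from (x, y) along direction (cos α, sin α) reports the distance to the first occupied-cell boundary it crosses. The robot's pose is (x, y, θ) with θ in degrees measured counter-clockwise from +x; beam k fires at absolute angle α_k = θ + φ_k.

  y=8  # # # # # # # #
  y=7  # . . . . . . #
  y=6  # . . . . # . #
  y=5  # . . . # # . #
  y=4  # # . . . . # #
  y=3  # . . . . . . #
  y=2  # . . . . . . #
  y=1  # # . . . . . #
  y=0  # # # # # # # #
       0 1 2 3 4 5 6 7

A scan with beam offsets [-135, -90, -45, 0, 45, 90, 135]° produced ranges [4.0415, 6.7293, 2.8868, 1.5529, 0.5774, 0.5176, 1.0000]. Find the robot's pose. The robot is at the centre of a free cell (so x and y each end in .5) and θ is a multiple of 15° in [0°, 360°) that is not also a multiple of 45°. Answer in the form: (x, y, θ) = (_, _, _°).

(x, y, θ) = (3.5, 1.5, 195°)

The pose lattice has 36·16 = 576 candidates. Test each by forward raycasting.
  (3.5, 3.5, 120°): beam 1 = 3.6235 ≠ 4.0415 ✗
  (2.5, 5.5, 120°): beam 1 = 1.5529 ≠ 4.0415 ✗
  (4.5, 7.5, 285°): beam 1 = 1.0000 ≠ 4.0415 ✗
  (1.5, 5.5, 165°): beam 1 = 5.0000 ≠ 4.0415 ✗
  (2.5, 1.5, 300°): beam 1 = 0.5176 ≠ 4.0415 ✗
  …
  (3.5, 1.5, 195°): r_1=4.0415, r_2=6.7293, r_3=2.8868, r_4=1.5529, r_5=0.5774, r_6=0.5176, r_7=1.0000 — all match ✓
No second candidate reproduces the full scan.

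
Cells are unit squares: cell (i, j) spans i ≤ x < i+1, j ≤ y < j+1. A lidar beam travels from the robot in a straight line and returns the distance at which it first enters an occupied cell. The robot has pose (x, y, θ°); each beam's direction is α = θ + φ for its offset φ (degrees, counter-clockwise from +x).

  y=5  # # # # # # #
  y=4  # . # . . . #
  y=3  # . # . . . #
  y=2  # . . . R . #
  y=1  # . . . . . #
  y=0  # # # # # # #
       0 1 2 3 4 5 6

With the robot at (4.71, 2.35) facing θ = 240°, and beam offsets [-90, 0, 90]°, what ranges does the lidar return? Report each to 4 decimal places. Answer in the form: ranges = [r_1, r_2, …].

ranges = [1.9745, 1.5588, 1.4896]

beam 1: φ=-90°, α=150°
  d=(-0.8660,0.5000)  start (4,2)  tX=0.8198 tY=1.3000  stride 1/|dx|=1.1547 1/|dy|=2.0000
    cross x-line → (3,2), t=0.8198
    cross y-line → (3,3), t=1.3000
    cross x-line → (2,3), t=1.9745 (wall)
  → r_1 = 1.9745
beam 2: φ=0°, α=240°
  d=(-0.5000,-0.8660)  start (4,2)  tX=1.4200 tY=0.4041  stride 1/|dx|=2.0000 1/|dy|=1.1547
    cross y-line → (4,1), t=0.4041
    cross x-line → (3,1), t=1.4200
    cross y-line → (3,0), t=1.5588 (wall)
  → r_2 = 1.5588
beam 3: φ=90°, α=330°
  d=(0.8660,-0.5000)  start (4,2)  tX=0.3349 tY=0.7000  stride 1/|dx|=1.1547 1/|dy|=2.0000
    cross x-line → (5,2), t=0.3349
    cross y-line → (5,1), t=0.7000
    cross x-line → (6,1), t=1.4896 (wall)
  → r_3 = 1.4896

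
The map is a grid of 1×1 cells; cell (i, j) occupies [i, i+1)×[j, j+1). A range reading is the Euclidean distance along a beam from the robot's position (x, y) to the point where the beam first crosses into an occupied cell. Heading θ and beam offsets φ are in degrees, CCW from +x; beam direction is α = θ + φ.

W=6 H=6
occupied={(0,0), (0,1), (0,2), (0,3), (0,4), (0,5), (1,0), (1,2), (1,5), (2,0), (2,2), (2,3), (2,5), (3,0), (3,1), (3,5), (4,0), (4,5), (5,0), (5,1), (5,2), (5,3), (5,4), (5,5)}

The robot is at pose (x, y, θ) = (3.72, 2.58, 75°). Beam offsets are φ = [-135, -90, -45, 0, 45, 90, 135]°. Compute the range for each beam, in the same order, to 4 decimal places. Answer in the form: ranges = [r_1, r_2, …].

ranges = [1.8244, 1.3252, 1.4780, 2.5054, 1.4400, 0.7454, 0.8314]

beam 1: φ=-135°, α=300°
  cosα=0.5000 sinα=-0.8660 | (3,2) | tMaxX 0.5600 tMaxY 0.6697 | tΔX 2.0000 tΔY 1.1547
    t=0.5600 [x] (4,2)
    t=0.6697 [y] (4,1)
    t=1.8244 [y] (4,0) — stop
  → r_1 = 1.8244
beam 2: φ=-90°, α=345°
  cosα=0.9659 sinα=-0.2588 | (3,2) | tMaxX 0.2899 tMaxY 2.2409 | tΔX 1.0353 tΔY 3.8637
    t=0.2899 [x] (4,2)
    t=1.3252 [x] (5,2) — stop
  → r_2 = 1.3252
beam 3: φ=-45°, α=30°
  cosα=0.8660 sinα=0.5000 | (3,2) | tMaxX 0.3233 tMaxY 0.8400 | tΔX 1.1547 tΔY 2.0000
    t=0.3233 [x] (4,2)
    t=0.8400 [y] (4,3)
    t=1.4780 [x] (5,3) — stop
  → r_3 = 1.4780
beam 4: φ=0°, α=75°
  cosα=0.2588 sinα=0.9659 | (3,2) | tMaxX 1.0818 tMaxY 0.4348 | tΔX 3.8637 tΔY 1.0353
    t=0.4348 [y] (3,3)
    t=1.0818 [x] (4,3)
    t=1.4701 [y] (4,4)
    t=2.5054 [y] (4,5) — stop
  → r_4 = 2.5054
beam 5: φ=45°, α=120°
  cosα=-0.5000 sinα=0.8660 | (3,2) | tMaxX 1.4400 tMaxY 0.4850 | tΔX 2.0000 tΔY 1.1547
    t=0.4850 [y] (3,3)
    t=1.4400 [x] (2,3) — stop
  → r_5 = 1.4400
beam 6: φ=90°, α=165°
  cosα=-0.9659 sinα=0.2588 | (3,2) | tMaxX 0.7454 tMaxY 1.6228 | tΔX 1.0353 tΔY 3.8637
    t=0.7454 [x] (2,2) — stop
  → r_6 = 0.7454
beam 7: φ=135°, α=210°
  cosα=-0.8660 sinα=-0.5000 | (3,2) | tMaxX 0.8314 tMaxY 1.1600 | tΔX 1.1547 tΔY 2.0000
    t=0.8314 [x] (2,2) — stop
  → r_7 = 0.8314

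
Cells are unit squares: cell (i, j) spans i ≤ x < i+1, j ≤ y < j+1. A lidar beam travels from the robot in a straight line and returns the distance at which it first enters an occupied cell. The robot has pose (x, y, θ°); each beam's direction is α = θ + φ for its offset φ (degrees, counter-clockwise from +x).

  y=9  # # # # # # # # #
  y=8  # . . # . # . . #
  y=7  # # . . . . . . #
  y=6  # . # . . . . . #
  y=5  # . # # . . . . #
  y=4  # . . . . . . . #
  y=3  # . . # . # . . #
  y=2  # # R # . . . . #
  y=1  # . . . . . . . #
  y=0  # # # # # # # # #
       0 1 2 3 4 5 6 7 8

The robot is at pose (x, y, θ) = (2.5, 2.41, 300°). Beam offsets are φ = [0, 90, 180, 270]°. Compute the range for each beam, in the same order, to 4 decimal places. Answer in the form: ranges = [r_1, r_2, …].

ranges = [1.6281, 0.5774, 3.0000, 0.5774]

beam 1: φ=0°, α=300°
  d=(0.5000,-0.8660)  start (2,2)  tX=1.0000 tY=0.4734  stride 1/|dx|=2.0000 1/|dy|=1.1547
    cross y-line → (2,1), t=0.4734
    cross x-line → (3,1), t=1.0000
    cross y-line → (3,0), t=1.6281 (wall)
  → r_1 = 1.6281
beam 2: φ=90°, α=30°
  d=(0.8660,0.5000)  start (2,2)  tX=0.5774 tY=1.1800  stride 1/|dx|=1.1547 1/|dy|=2.0000
    cross x-line → (3,2), t=0.5774 (wall)
  → r_2 = 0.5774
beam 3: φ=180°, α=120°
  d=(-0.5000,0.8660)  start (2,2)  tX=1.0000 tY=0.6813  stride 1/|dx|=2.0000 1/|dy|=1.1547
    cross y-line → (2,3), t=0.6813
    cross x-line → (1,3), t=1.0000
    cross y-line → (1,4), t=1.8360
    cross y-line → (1,5), t=2.9907
    cross x-line → (0,5), t=3.0000 (wall)
  → r_3 = 3.0000
beam 4: φ=270°, α=210°
  d=(-0.8660,-0.5000)  start (2,2)  tX=0.5774 tY=0.8200  stride 1/|dx|=1.1547 1/|dy|=2.0000
    cross x-line → (1,2), t=0.5774 (wall)
  → r_4 = 0.5774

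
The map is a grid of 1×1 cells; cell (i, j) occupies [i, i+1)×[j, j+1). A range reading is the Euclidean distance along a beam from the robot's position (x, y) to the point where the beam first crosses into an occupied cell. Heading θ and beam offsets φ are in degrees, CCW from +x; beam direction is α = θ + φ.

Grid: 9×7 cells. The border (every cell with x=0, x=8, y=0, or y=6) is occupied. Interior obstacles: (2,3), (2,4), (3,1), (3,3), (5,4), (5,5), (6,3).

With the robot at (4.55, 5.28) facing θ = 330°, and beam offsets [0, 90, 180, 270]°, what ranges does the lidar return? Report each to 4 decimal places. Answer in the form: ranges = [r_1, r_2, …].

beam 1: φ=0°, α=330°
  dir = (cos 330°, sin 330°) = (0.8660, -0.5000); from cell (4,5)
  next x-line at t=0.5196, next y-line at t=0.5600; Δt_x=1.1547, Δt_y=2.0000
    x: enter (5,5) at t=0.5196 ← occupied
  → r_1 = 0.5196
beam 2: φ=90°, α=60°
  dir = (cos 60°, sin 60°) = (0.5000, 0.8660); from cell (4,5)
  next x-line at t=0.9000, next y-line at t=0.8314; Δt_x=2.0000, Δt_y=1.1547
    y: enter (4,6) at t=0.8314 ← occupied
  → r_2 = 0.8314
beam 3: φ=180°, α=150°
  dir = (cos 150°, sin 150°) = (-0.8660, 0.5000); from cell (4,5)
  next x-line at t=0.6351, next y-line at t=1.4400; Δt_x=1.1547, Δt_y=2.0000
    x: enter (3,5) at t=0.6351
    y: enter (3,6) at t=1.4400 ← occupied
  → r_3 = 1.4400
beam 4: φ=270°, α=240°
  dir = (cos 240°, sin 240°) = (-0.5000, -0.8660); from cell (4,5)
  next x-line at t=1.1000, next y-line at t=0.3233; Δt_x=2.0000, Δt_y=1.1547
    y: enter (4,4) at t=0.3233
    x: enter (3,4) at t=1.1000
    y: enter (3,3) at t=1.4780 ← occupied
  → r_4 = 1.4780

ranges = [0.5196, 0.8314, 1.4400, 1.4780]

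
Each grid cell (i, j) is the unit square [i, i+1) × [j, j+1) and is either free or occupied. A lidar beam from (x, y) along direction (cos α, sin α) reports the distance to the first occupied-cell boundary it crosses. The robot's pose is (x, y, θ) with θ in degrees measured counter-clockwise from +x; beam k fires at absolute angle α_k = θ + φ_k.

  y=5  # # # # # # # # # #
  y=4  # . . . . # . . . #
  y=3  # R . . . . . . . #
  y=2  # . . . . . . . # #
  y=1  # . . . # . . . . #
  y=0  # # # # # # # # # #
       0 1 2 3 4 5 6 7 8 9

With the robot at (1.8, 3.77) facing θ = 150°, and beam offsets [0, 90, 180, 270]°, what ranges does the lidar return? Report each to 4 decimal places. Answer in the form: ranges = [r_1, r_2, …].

beam 1: φ=0°, α=150°
  dir = (cos 150°, sin 150°) = (-0.8660, 0.5000); from cell (1,3)
  next x-line at t=0.9238, next y-line at t=0.4600; Δt_x=1.1547, Δt_y=2.0000
    y: enter (1,4) at t=0.4600
    x: enter (0,4) at t=0.9238 ← occupied
  → r_1 = 0.9238
beam 2: φ=90°, α=240°
  dir = (cos 240°, sin 240°) = (-0.5000, -0.8660); from cell (1,3)
  next x-line at t=1.6000, next y-line at t=0.8891; Δt_x=2.0000, Δt_y=1.1547
    y: enter (1,2) at t=0.8891
    x: enter (0,2) at t=1.6000 ← occupied
  → r_2 = 1.6000
beam 3: φ=180°, α=330°
  dir = (cos 330°, sin 330°) = (0.8660, -0.5000); from cell (1,3)
  next x-line at t=0.2309, next y-line at t=1.5400; Δt_x=1.1547, Δt_y=2.0000
    x: enter (2,3) at t=0.2309
    x: enter (3,3) at t=1.3856
    y: enter (3,2) at t=1.5400
    x: enter (4,2) at t=2.5403
    y: enter (4,1) at t=3.5400 ← occupied
  → r_3 = 3.5400
beam 4: φ=270°, α=60°
  dir = (cos 60°, sin 60°) = (0.5000, 0.8660); from cell (1,3)
  next x-line at t=0.4000, next y-line at t=0.2656; Δt_x=2.0000, Δt_y=1.1547
    y: enter (1,4) at t=0.2656
    x: enter (2,4) at t=0.4000
    y: enter (2,5) at t=1.4203 ← occupied
  → r_4 = 1.4203

ranges = [0.9238, 1.6000, 3.5400, 1.4203]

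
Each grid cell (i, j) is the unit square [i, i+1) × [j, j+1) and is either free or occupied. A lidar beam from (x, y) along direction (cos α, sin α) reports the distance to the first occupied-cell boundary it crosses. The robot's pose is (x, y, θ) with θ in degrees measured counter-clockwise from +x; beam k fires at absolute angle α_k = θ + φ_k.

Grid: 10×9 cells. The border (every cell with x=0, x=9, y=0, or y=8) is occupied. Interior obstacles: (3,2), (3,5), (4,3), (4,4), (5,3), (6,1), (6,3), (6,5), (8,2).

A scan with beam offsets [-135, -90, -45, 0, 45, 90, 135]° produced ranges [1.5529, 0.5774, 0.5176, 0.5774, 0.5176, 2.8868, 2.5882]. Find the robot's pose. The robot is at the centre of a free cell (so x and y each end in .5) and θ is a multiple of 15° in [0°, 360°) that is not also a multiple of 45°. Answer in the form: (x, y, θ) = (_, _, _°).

(x, y, θ) = (3.5, 4.5, 60°)

Enumerate (i+0.5, j+0.5, θ) over the 47 free cells and 16 admissible headings. For each, cast all 7 beams and compare to the given ranges.
  (1.5, 4.5, 255°): beam 1 = 1.0000 ≠ 1.5529 ✗
  (2.5, 1.5, 60°): beam 1 = 0.5176 ≠ 1.5529 ✗
  (1.5, 2.5, 15°): beam 1 = 1.0000 ≠ 1.5529 ✗
  …
  (3.5, 4.5, 60°): r_1=1.5529, r_2=0.5774, r_3=0.5176, r_4=0.5774, r_5=0.5176, r_6=2.8868, r_7=2.5882 — all match ✓
No second candidate reproduces the full scan.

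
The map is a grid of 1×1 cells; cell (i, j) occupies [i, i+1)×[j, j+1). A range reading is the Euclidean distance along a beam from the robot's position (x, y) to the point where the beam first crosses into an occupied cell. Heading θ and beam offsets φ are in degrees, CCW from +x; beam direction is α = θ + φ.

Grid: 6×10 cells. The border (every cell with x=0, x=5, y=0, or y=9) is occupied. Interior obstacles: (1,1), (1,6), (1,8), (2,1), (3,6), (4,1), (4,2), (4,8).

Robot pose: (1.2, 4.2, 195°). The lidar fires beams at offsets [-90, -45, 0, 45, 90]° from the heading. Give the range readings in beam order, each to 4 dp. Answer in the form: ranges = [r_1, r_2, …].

beam 1: φ=-90°, α=105°
  d=(-0.2588,0.9659)  start (1,4)  tX=0.7727 tY=0.8282  stride 1/|dx|=3.8637 1/|dy|=1.0353
    cross x-line → (0,4), t=0.7727 (wall)
  → r_1 = 0.7727
beam 2: φ=-45°, α=150°
  d=(-0.8660,0.5000)  start (1,4)  tX=0.2309 tY=1.6000  stride 1/|dx|=1.1547 1/|dy|=2.0000
    cross x-line → (0,4), t=0.2309 (wall)
  → r_2 = 0.2309
beam 3: φ=0°, α=195°
  d=(-0.9659,-0.2588)  start (1,4)  tX=0.2071 tY=0.7727  stride 1/|dx|=1.0353 1/|dy|=3.8637
    cross x-line → (0,4), t=0.2071 (wall)
  → r_3 = 0.2071
beam 4: φ=45°, α=240°
  d=(-0.5000,-0.8660)  start (1,4)  tX=0.4000 tY=0.2309  stride 1/|dx|=2.0000 1/|dy|=1.1547
    cross y-line → (1,3), t=0.2309
    cross x-line → (0,3), t=0.4000 (wall)
  → r_4 = 0.4000
beam 5: φ=90°, α=285°
  d=(0.2588,-0.9659)  start (1,4)  tX=3.0910 tY=0.2071  stride 1/|dx|=3.8637 1/|dy|=1.0353
    cross y-line → (1,3), t=0.2071
    cross y-line → (1,2), t=1.2423
    cross y-line → (1,1), t=2.2776 (wall)
  → r_5 = 2.2776

ranges = [0.7727, 0.2309, 0.2071, 0.4000, 2.2776]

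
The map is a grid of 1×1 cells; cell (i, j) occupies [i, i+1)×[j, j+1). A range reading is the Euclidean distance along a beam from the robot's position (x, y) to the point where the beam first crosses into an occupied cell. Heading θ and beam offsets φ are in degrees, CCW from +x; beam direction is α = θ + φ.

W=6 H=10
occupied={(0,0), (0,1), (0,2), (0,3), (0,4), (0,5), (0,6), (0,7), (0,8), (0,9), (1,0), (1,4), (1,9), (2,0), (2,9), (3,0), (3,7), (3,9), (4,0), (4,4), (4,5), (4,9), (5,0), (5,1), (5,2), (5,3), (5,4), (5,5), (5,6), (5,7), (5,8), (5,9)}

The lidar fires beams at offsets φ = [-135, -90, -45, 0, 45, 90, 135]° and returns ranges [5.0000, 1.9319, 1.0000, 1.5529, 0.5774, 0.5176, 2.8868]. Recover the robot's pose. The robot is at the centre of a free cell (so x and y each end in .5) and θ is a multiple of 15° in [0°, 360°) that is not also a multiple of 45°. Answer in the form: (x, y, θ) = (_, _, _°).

(x, y, θ) = (3.5, 6.5, 15°)

Enumerate (i+0.5, j+0.5, θ) over the 28 free cells and 16 admissible headings. For each, cast all 7 beams and compare to the given ranges.
  (2.5, 5.5, 255°): beam 1 = 3.0000 ≠ 5.0000 ✗
  (4.5, 6.5, 285°): beam 1 = 1.0000 ≠ 5.0000 ✗
  (3.5, 2.5, 165°): beam 1 = 1.7321 ≠ 5.0000 ✗
  …
  (3.5, 6.5, 15°): r_1=5.0000, r_2=1.9319, r_3=1.0000, r_4=1.5529, r_5=0.5774, r_6=0.5176, r_7=2.8868 — all match ✓
Unique over the lattice → pose = (3.5, 6.5, 15°).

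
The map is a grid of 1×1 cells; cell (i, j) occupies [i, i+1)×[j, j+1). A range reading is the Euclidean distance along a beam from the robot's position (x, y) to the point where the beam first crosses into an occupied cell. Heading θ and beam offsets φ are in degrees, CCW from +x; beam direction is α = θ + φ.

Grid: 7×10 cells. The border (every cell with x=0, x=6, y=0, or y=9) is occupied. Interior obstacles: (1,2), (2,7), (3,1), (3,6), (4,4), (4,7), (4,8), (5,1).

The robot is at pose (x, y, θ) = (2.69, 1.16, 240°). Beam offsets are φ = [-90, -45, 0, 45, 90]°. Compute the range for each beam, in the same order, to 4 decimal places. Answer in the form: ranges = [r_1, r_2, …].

ranges = [1.6800, 0.6182, 0.1848, 0.1656, 0.3200]

beam 1: φ=-90°, α=150°
  d=(-0.8660,0.5000)  start (2,1)  tX=0.7967 tY=1.6800  stride 1/|dx|=1.1547 1/|dy|=2.0000
    cross x-line → (1,1), t=0.7967
    cross y-line → (1,2), t=1.6800 (wall)
  → r_1 = 1.6800
beam 2: φ=-45°, α=195°
  d=(-0.9659,-0.2588)  start (2,1)  tX=0.7143 tY=0.6182  stride 1/|dx|=1.0353 1/|dy|=3.8637
    cross y-line → (2,0), t=0.6182 (wall)
  → r_2 = 0.6182
beam 3: φ=0°, α=240°
  d=(-0.5000,-0.8660)  start (2,1)  tX=1.3800 tY=0.1848  stride 1/|dx|=2.0000 1/|dy|=1.1547
    cross y-line → (2,0), t=0.1848 (wall)
  → r_3 = 0.1848
beam 4: φ=45°, α=285°
  d=(0.2588,-0.9659)  start (2,1)  tX=1.1977 tY=0.1656  stride 1/|dx|=3.8637 1/|dy|=1.0353
    cross y-line → (2,0), t=0.1656 (wall)
  → r_4 = 0.1656
beam 5: φ=90°, α=330°
  d=(0.8660,-0.5000)  start (2,1)  tX=0.3580 tY=0.3200  stride 1/|dx|=1.1547 1/|dy|=2.0000
    cross y-line → (2,0), t=0.3200 (wall)
  → r_5 = 0.3200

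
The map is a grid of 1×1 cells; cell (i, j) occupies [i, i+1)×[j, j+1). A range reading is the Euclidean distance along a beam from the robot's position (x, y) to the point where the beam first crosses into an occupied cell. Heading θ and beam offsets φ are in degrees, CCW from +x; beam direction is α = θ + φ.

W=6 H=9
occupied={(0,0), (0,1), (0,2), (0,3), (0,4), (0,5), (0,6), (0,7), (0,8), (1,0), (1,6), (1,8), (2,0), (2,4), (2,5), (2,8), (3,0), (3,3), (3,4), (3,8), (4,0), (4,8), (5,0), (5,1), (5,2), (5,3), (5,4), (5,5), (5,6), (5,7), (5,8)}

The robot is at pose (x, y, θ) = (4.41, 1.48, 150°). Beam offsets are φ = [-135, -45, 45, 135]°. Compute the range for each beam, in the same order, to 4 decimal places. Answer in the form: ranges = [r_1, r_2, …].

beam 1: φ=-135°, α=15°
  d=(0.9659,0.2588)  start (4,1)  tX=0.6108 tY=2.0091  stride 1/|dx|=1.0353 1/|dy|=3.8637
    cross x-line → (5,1), t=0.6108 (wall)
  → r_1 = 0.6108
beam 2: φ=-45°, α=105°
  d=(-0.2588,0.9659)  start (4,1)  tX=1.5841 tY=0.5383  stride 1/|dx|=3.8637 1/|dy|=1.0353
    cross y-line → (4,2), t=0.5383
    cross y-line → (4,3), t=1.5736
    cross x-line → (3,3), t=1.5841 (wall)
  → r_2 = 1.5841
beam 3: φ=45°, α=195°
  d=(-0.9659,-0.2588)  start (4,1)  tX=0.4245 tY=1.8546  stride 1/|dx|=1.0353 1/|dy|=3.8637
    cross x-line → (3,1), t=0.4245
    cross x-line → (2,1), t=1.4597
    cross y-line → (2,0), t=1.8546 (wall)
  → r_3 = 1.8546
beam 4: φ=135°, α=285°
  d=(0.2588,-0.9659)  start (4,1)  tX=2.2796 tY=0.4969  stride 1/|dx|=3.8637 1/|dy|=1.0353
    cross y-line → (4,0), t=0.4969 (wall)
  → r_4 = 0.4969

ranges = [0.6108, 1.5841, 1.8546, 0.4969]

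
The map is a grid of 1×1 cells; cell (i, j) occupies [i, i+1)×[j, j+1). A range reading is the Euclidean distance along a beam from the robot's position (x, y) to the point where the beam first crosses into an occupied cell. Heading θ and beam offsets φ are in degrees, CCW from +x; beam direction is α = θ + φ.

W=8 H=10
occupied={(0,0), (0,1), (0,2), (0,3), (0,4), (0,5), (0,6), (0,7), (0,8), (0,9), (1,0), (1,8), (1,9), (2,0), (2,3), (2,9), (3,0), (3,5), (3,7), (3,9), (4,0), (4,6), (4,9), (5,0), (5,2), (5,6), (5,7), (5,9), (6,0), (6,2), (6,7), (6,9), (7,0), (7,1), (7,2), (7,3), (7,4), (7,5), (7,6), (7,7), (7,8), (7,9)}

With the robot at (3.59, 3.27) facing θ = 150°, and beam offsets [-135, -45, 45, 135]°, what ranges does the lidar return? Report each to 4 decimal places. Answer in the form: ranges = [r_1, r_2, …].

beam 1: φ=-135°, α=15°
  dir = (cos 15°, sin 15°) = (0.9659, 0.2588); from cell (3,3)
  next x-line at t=0.4245, next y-line at t=2.8205; Δt_x=1.0353, Δt_y=3.8637
    x: enter (4,3) at t=0.4245
    x: enter (5,3) at t=1.4597
    x: enter (6,3) at t=2.4950
    y: enter (6,4) at t=2.8205
    x: enter (7,4) at t=3.5303 ← occupied
  → r_1 = 3.5303
beam 2: φ=-45°, α=105°
  dir = (cos 105°, sin 105°) = (-0.2588, 0.9659); from cell (3,3)
  next x-line at t=2.2796, next y-line at t=0.7558; Δt_x=3.8637, Δt_y=1.0353
    y: enter (3,4) at t=0.7558
    y: enter (3,5) at t=1.7910 ← occupied
  → r_2 = 1.7910
beam 3: φ=45°, α=195°
  dir = (cos 195°, sin 195°) = (-0.9659, -0.2588); from cell (3,3)
  next x-line at t=0.6108, next y-line at t=1.0432; Δt_x=1.0353, Δt_y=3.8637
    x: enter (2,3) at t=0.6108 ← occupied
  → r_3 = 0.6108
beam 4: φ=135°, α=285°
  dir = (cos 285°, sin 285°) = (0.2588, -0.9659); from cell (3,3)
  next x-line at t=1.5841, next y-line at t=0.2795; Δt_x=3.8637, Δt_y=1.0353
    y: enter (3,2) at t=0.2795
    y: enter (3,1) at t=1.3148
    x: enter (4,1) at t=1.5841
    y: enter (4,0) at t=2.3501 ← occupied
  → r_4 = 2.3501

ranges = [3.5303, 1.7910, 0.6108, 2.3501]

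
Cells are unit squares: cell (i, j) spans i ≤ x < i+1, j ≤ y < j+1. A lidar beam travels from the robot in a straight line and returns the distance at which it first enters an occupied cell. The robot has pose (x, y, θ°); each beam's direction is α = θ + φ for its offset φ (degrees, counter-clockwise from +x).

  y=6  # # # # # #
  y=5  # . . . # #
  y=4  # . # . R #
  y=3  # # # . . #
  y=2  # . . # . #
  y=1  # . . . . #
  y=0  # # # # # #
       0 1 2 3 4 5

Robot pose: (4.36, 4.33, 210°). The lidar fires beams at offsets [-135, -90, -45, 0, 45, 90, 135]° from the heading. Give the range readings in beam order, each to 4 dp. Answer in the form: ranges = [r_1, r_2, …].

ranges = [0.6936, 1.9283, 1.4080, 1.5704, 1.3909, 1.2800, 0.6626]

beam 1: φ=-135°, α=75°
  cosα=0.2588 sinα=0.9659 | (4,4) | tMaxX 2.4728 tMaxY 0.6936 | tΔX 3.8637 tΔY 1.0353
    t=0.6936 [y] (4,5) — stop
  → r_1 = 0.6936
beam 2: φ=-90°, α=120°
  cosα=-0.5000 sinα=0.8660 | (4,4) | tMaxX 0.7200 tMaxY 0.7736 | tΔX 2.0000 tΔY 1.1547
    t=0.7200 [x] (3,4)
    t=0.7736 [y] (3,5)
    t=1.9283 [y] (3,6) — stop
  → r_2 = 1.9283
beam 3: φ=-45°, α=165°
  cosα=-0.9659 sinα=0.2588 | (4,4) | tMaxX 0.3727 tMaxY 2.5887 | tΔX 1.0353 tΔY 3.8637
    t=0.3727 [x] (3,4)
    t=1.4080 [x] (2,4) — stop
  → r_3 = 1.4080
beam 4: φ=0°, α=210°
  cosα=-0.8660 sinα=-0.5000 | (4,4) | tMaxX 0.4157 tMaxY 0.6600 | tΔX 1.1547 tΔY 2.0000
    t=0.4157 [x] (3,4)
    t=0.6600 [y] (3,3)
    t=1.5704 [x] (2,3) — stop
  → r_4 = 1.5704
beam 5: φ=45°, α=255°
  cosα=-0.2588 sinα=-0.9659 | (4,4) | tMaxX 1.3909 tMaxY 0.3416 | tΔX 3.8637 tΔY 1.0353
    t=0.3416 [y] (4,3)
    t=1.3769 [y] (4,2)
    t=1.3909 [x] (3,2) — stop
  → r_5 = 1.3909
beam 6: φ=90°, α=300°
  cosα=0.5000 sinα=-0.8660 | (4,4) | tMaxX 1.2800 tMaxY 0.3811 | tΔX 2.0000 tΔY 1.1547
    t=0.3811 [y] (4,3)
    t=1.2800 [x] (5,3) — stop
  → r_6 = 1.2800
beam 7: φ=135°, α=345°
  cosα=0.9659 sinα=-0.2588 | (4,4) | tMaxX 0.6626 tMaxY 1.2750 | tΔX 1.0353 tΔY 3.8637
    t=0.6626 [x] (5,4) — stop
  → r_7 = 0.6626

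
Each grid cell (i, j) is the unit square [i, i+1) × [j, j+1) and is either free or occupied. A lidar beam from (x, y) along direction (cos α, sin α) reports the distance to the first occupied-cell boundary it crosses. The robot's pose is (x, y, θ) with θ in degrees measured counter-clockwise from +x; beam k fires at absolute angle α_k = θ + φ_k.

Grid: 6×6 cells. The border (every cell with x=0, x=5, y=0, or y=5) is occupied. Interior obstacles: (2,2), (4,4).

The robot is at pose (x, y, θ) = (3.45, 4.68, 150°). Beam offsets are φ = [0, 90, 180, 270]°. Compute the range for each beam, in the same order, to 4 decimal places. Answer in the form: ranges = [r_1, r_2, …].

ranges = [0.6400, 1.9399, 0.6351, 0.3695]

beam 1: φ=0°, α=150°
  direction (-0.8660, 0.5000); cell (3,4); t to first gridline: x 0.5196, y 0.6400 (then +1.1547 / +2.0000)
    (2,4) via x @ 0.5196
    (2,5) via y @ 0.6400  # hit
  → r_1 = 0.6400
beam 2: φ=90°, α=240°
  direction (-0.5000, -0.8660); cell (3,4); t to first gridline: x 0.9000, y 0.7852 (then +2.0000 / +1.1547)
    (3,3) via y @ 0.7852
    (2,3) via x @ 0.9000
    (2,2) via y @ 1.9399  # hit
  → r_2 = 1.9399
beam 3: φ=180°, α=330°
  direction (0.8660, -0.5000); cell (3,4); t to first gridline: x 0.6351, y 1.3600 (then +1.1547 / +2.0000)
    (4,4) via x @ 0.6351  # hit
  → r_3 = 0.6351
beam 4: φ=270°, α=60°
  direction (0.5000, 0.8660); cell (3,4); t to first gridline: x 1.1000, y 0.3695 (then +2.0000 / +1.1547)
    (3,5) via y @ 0.3695  # hit
  → r_4 = 0.3695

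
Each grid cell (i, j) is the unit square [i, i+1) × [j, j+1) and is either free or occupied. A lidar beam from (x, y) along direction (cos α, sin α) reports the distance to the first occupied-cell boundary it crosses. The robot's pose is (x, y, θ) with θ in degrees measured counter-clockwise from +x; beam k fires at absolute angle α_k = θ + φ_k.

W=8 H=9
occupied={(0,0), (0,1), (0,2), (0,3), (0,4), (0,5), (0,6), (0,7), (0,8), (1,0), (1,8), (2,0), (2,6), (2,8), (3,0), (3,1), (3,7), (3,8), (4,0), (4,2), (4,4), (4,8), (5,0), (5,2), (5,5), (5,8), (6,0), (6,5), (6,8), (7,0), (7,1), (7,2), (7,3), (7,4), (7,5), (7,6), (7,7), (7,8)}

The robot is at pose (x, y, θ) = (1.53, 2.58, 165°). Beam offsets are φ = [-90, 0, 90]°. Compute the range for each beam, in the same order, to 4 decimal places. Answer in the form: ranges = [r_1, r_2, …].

ranges = [3.5406, 0.5487, 1.6357]

beam 1: φ=-90°, α=75°
  cosα=0.2588 sinα=0.9659 | (1,2) | tMaxX 1.8159 tMaxY 0.4348 | tΔX 3.8637 tΔY 1.0353
    t=0.4348 [y] (1,3)
    t=1.4701 [y] (1,4)
    t=1.8159 [x] (2,4)
    t=2.5054 [y] (2,5)
    t=3.5406 [y] (2,6) — stop
  → r_1 = 3.5406
beam 2: φ=0°, α=165°
  cosα=-0.9659 sinα=0.2588 | (1,2) | tMaxX 0.5487 tMaxY 1.6228 | tΔX 1.0353 tΔY 3.8637
    t=0.5487 [x] (0,2) — stop
  → r_2 = 0.5487
beam 3: φ=90°, α=255°
  cosα=-0.2588 sinα=-0.9659 | (1,2) | tMaxX 2.0478 tMaxY 0.6005 | tΔX 3.8637 tΔY 1.0353
    t=0.6005 [y] (1,1)
    t=1.6357 [y] (1,0) — stop
  → r_3 = 1.6357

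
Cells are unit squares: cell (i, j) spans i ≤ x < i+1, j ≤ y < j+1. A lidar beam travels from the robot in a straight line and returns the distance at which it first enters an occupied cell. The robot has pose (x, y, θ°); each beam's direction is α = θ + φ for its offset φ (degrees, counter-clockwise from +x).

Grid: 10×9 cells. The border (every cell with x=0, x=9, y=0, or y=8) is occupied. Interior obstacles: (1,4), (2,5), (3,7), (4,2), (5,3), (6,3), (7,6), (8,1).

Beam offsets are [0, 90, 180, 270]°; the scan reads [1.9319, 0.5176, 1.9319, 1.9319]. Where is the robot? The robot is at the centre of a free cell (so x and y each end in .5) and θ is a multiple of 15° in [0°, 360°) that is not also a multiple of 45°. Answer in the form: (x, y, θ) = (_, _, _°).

(x, y, θ) = (8.5, 4.5, 285°)

Enumerate (i+0.5, j+0.5, θ) over the 48 free cells and 16 admissible headings. For each, cast all 4 beams and compare to the given ranges.
  (4.5, 7.5, 330°): beam 1 = 2.8868 ≠ 1.9319 ✗
  (3.5, 6.5, 165°): beam 1 = 2.5882 ≠ 1.9319 ✗
  (1.5, 2.5, 165°): beam 1 = 0.5176 ≠ 1.9319 ✗
  …
  (8.5, 4.5, 285°): r_1=1.9319, r_2=0.5176, r_3=1.9319, r_4=1.9319 — all match ✓
Unique over the lattice → pose = (8.5, 4.5, 285°).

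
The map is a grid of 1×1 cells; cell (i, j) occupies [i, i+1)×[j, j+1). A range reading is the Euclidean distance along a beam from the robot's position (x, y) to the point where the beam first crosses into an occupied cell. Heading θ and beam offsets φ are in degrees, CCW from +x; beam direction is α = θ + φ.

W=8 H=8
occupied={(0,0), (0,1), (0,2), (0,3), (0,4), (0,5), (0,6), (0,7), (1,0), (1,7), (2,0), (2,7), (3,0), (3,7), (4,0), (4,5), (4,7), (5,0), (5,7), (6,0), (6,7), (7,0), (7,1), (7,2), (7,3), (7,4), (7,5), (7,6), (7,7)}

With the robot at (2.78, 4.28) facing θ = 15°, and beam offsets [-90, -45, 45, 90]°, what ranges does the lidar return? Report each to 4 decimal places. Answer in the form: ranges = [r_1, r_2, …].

ranges = [3.3957, 4.8728, 3.1408, 2.8160]

beam 1: φ=-90°, α=285°
  dir = (cos 285°, sin 285°) = (0.2588, -0.9659); from cell (2,4)
  next x-line at t=0.8500, next y-line at t=0.2899; Δt_x=3.8637, Δt_y=1.0353
    y: enter (2,3) at t=0.2899
    x: enter (3,3) at t=0.8500
    y: enter (3,2) at t=1.3252
    y: enter (3,1) at t=2.3604
    y: enter (3,0) at t=3.3957 ← occupied
  → r_1 = 3.3957
beam 2: φ=-45°, α=330°
  dir = (cos 330°, sin 330°) = (0.8660, -0.5000); from cell (2,4)
  next x-line at t=0.2540, next y-line at t=0.5600; Δt_x=1.1547, Δt_y=2.0000
    x: enter (3,4) at t=0.2540
    y: enter (3,3) at t=0.5600
    x: enter (4,3) at t=1.4087
    y: enter (4,2) at t=2.5600
    x: enter (5,2) at t=2.5634
    x: enter (6,2) at t=3.7181
    y: enter (6,1) at t=4.5600
    x: enter (7,1) at t=4.8728 ← occupied
  → r_2 = 4.8728
beam 3: φ=45°, α=60°
  dir = (cos 60°, sin 60°) = (0.5000, 0.8660); from cell (2,4)
  next x-line at t=0.4400, next y-line at t=0.8314; Δt_x=2.0000, Δt_y=1.1547
    x: enter (3,4) at t=0.4400
    y: enter (3,5) at t=0.8314
    y: enter (3,6) at t=1.9861
    x: enter (4,6) at t=2.4400
    y: enter (4,7) at t=3.1408 ← occupied
  → r_3 = 3.1408
beam 4: φ=90°, α=105°
  dir = (cos 105°, sin 105°) = (-0.2588, 0.9659); from cell (2,4)
  next x-line at t=3.0137, next y-line at t=0.7454; Δt_x=3.8637, Δt_y=1.0353
    y: enter (2,5) at t=0.7454
    y: enter (2,6) at t=1.7807
    y: enter (2,7) at t=2.8160 ← occupied
  → r_4 = 2.8160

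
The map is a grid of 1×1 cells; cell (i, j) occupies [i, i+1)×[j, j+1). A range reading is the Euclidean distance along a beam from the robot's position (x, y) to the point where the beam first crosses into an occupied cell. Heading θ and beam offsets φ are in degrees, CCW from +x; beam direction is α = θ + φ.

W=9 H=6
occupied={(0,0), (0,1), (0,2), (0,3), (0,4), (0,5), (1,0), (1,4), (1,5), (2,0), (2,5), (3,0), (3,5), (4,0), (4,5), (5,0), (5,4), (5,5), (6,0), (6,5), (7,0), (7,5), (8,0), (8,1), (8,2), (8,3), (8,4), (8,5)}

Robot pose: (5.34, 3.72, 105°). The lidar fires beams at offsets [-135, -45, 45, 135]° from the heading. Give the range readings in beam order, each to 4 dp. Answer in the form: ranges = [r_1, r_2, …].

ranges = [3.0715, 0.3233, 2.5600, 3.1408]

beam 1: φ=-135°, α=330°
  cosα=0.8660 sinα=-0.5000 | (5,3) | tMaxX 0.7621 tMaxY 1.4400 | tΔX 1.1547 tΔY 2.0000
    t=0.7621 [x] (6,3)
    t=1.4400 [y] (6,2)
    t=1.9168 [x] (7,2)
    t=3.0715 [x] (8,2) — stop
  → r_1 = 3.0715
beam 2: φ=-45°, α=60°
  cosα=0.5000 sinα=0.8660 | (5,3) | tMaxX 1.3200 tMaxY 0.3233 | tΔX 2.0000 tΔY 1.1547
    t=0.3233 [y] (5,4) — stop
  → r_2 = 0.3233
beam 3: φ=45°, α=150°
  cosα=-0.8660 sinα=0.5000 | (5,3) | tMaxX 0.3926 tMaxY 0.5600 | tΔX 1.1547 tΔY 2.0000
    t=0.3926 [x] (4,3)
    t=0.5600 [y] (4,4)
    t=1.5473 [x] (3,4)
    t=2.5600 [y] (3,5) — stop
  → r_3 = 2.5600
beam 4: φ=135°, α=240°
  cosα=-0.5000 sinα=-0.8660 | (5,3) | tMaxX 0.6800 tMaxY 0.8314 | tΔX 2.0000 tΔY 1.1547
    t=0.6800 [x] (4,3)
    t=0.8314 [y] (4,2)
    t=1.9861 [y] (4,1)
    t=2.6800 [x] (3,1)
    t=3.1408 [y] (3,0) — stop
  → r_4 = 3.1408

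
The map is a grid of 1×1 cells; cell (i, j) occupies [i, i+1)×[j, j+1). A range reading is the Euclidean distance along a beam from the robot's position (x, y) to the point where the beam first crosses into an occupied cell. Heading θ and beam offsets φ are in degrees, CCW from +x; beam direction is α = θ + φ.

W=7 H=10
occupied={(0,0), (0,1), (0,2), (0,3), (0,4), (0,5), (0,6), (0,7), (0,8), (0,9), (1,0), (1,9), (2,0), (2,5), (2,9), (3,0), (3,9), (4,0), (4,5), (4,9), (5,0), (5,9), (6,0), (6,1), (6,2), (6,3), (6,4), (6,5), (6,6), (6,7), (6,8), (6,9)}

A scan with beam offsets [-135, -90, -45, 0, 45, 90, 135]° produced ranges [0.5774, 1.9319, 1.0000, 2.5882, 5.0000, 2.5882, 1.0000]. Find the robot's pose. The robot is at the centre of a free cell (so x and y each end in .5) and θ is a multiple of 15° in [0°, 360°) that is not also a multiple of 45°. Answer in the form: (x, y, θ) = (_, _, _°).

The pose lattice has 38·16 = 608 candidates. Test each by forward raycasting.
  (5.5, 8.5, 300°): beam 1 = 1.9319 ≠ 0.5774 ✗
  (2.5, 1.5, 120°): beam 1 = 1.9319 ≠ 0.5774 ✗
  (1.5, 8.5, 210°): beam 1 = 0.5176 ≠ 0.5774 ✗
  (1.5, 6.5, 15°): beam 1 = 1.0000 ≠ 0.5774 ✗
  (3.5, 8.5, 255°): beam 3 = 2.8868 ≠ 1.0000 ✗
  …
  (1.5, 6.5, 345°): r_1=0.5774, r_2=1.9319, r_3=1.0000, r_4=2.5882, r_5=5.0000, r_6=2.5882, r_7=1.0000 — all match ✓
No second candidate reproduces the full scan.

(x, y, θ) = (1.5, 6.5, 345°)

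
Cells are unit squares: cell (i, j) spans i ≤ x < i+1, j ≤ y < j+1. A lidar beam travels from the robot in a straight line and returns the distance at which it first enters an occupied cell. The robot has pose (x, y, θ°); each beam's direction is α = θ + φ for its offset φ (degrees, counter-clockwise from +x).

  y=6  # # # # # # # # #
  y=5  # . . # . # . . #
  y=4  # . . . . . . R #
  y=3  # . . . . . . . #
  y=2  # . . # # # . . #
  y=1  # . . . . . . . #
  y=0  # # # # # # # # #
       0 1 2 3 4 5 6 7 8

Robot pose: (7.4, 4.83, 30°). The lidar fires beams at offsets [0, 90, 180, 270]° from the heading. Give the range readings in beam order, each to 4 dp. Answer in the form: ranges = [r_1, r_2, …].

ranges = [0.6928, 1.3510, 3.6600, 1.2000]

beam 1: φ=0°, α=30°
  cosα=0.8660 sinα=0.5000 | (7,4) | tMaxX 0.6928 tMaxY 0.3400 | tΔX 1.1547 tΔY 2.0000
    t=0.3400 [y] (7,5)
    t=0.6928 [x] (8,5) — stop
  → r_1 = 0.6928
beam 2: φ=90°, α=120°
  cosα=-0.5000 sinα=0.8660 | (7,4) | tMaxX 0.8000 tMaxY 0.1963 | tΔX 2.0000 tΔY 1.1547
    t=0.1963 [y] (7,5)
    t=0.8000 [x] (6,5)
    t=1.3510 [y] (6,6) — stop
  → r_2 = 1.3510
beam 3: φ=180°, α=210°
  cosα=-0.8660 sinα=-0.5000 | (7,4) | tMaxX 0.4619 tMaxY 1.6600 | tΔX 1.1547 tΔY 2.0000
    t=0.4619 [x] (6,4)
    t=1.6166 [x] (5,4)
    t=1.6600 [y] (5,3)
    t=2.7713 [x] (4,3)
    t=3.6600 [y] (4,2) — stop
  → r_3 = 3.6600
beam 4: φ=270°, α=300°
  cosα=0.5000 sinα=-0.8660 | (7,4) | tMaxX 1.2000 tMaxY 0.9584 | tΔX 2.0000 tΔY 1.1547
    t=0.9584 [y] (7,3)
    t=1.2000 [x] (8,3) — stop
  → r_4 = 1.2000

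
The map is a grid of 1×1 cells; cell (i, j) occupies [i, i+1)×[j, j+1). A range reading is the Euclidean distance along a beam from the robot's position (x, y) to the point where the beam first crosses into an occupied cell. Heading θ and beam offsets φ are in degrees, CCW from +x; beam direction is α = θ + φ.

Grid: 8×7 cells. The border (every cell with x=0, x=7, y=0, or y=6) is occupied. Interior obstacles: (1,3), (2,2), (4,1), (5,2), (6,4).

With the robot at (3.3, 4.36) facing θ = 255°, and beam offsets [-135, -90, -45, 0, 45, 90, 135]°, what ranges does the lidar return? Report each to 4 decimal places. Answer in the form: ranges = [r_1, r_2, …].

ranges = [1.8937, 2.3811, 1.5011, 1.4080, 2.7251, 3.8305, 3.2800]

beam 1: φ=-135°, α=120°
  d=(-0.5000,0.8660)  start (3,4)  tX=0.6000 tY=0.7390  stride 1/|dx|=2.0000 1/|dy|=1.1547
    cross x-line → (2,4), t=0.6000
    cross y-line → (2,5), t=0.7390
    cross y-line → (2,6), t=1.8937 (wall)
  → r_1 = 1.8937
beam 2: φ=-90°, α=165°
  d=(-0.9659,0.2588)  start (3,4)  tX=0.3106 tY=2.4728  stride 1/|dx|=1.0353 1/|dy|=3.8637
    cross x-line → (2,4), t=0.3106
    cross x-line → (1,4), t=1.3459
    cross x-line → (0,4), t=2.3811 (wall)
  → r_2 = 2.3811
beam 3: φ=-45°, α=210°
  d=(-0.8660,-0.5000)  start (3,4)  tX=0.3464 tY=0.7200  stride 1/|dx|=1.1547 1/|dy|=2.0000
    cross x-line → (2,4), t=0.3464
    cross y-line → (2,3), t=0.7200
    cross x-line → (1,3), t=1.5011 (wall)
  → r_3 = 1.5011
beam 4: φ=0°, α=255°
  d=(-0.2588,-0.9659)  start (3,4)  tX=1.1591 tY=0.3727  stride 1/|dx|=3.8637 1/|dy|=1.0353
    cross y-line → (3,3), t=0.3727
    cross x-line → (2,3), t=1.1591
    cross y-line → (2,2), t=1.4080 (wall)
  → r_4 = 1.4080
beam 5: φ=45°, α=300°
  d=(0.5000,-0.8660)  start (3,4)  tX=1.4000 tY=0.4157  stride 1/|dx|=2.0000 1/|dy|=1.1547
    cross y-line → (3,3), t=0.4157
    cross x-line → (4,3), t=1.4000
    cross y-line → (4,2), t=1.5704
    cross y-line → (4,1), t=2.7251 (wall)
  → r_5 = 2.7251
beam 6: φ=90°, α=345°
  d=(0.9659,-0.2588)  start (3,4)  tX=0.7247 tY=1.3909  stride 1/|dx|=1.0353 1/|dy|=3.8637
    cross x-line → (4,4), t=0.7247
    cross y-line → (4,3), t=1.3909
    cross x-line → (5,3), t=1.7600
    cross x-line → (6,3), t=2.7952
    cross x-line → (7,3), t=3.8305 (wall)
  → r_6 = 3.8305
beam 7: φ=135°, α=30°
  d=(0.8660,0.5000)  start (3,4)  tX=0.8083 tY=1.2800  stride 1/|dx|=1.1547 1/|dy|=2.0000
    cross x-line → (4,4), t=0.8083
    cross y-line → (4,5), t=1.2800
    cross x-line → (5,5), t=1.9630
    cross x-line → (6,5), t=3.1177
    cross y-line → (6,6), t=3.2800 (wall)
  → r_7 = 3.2800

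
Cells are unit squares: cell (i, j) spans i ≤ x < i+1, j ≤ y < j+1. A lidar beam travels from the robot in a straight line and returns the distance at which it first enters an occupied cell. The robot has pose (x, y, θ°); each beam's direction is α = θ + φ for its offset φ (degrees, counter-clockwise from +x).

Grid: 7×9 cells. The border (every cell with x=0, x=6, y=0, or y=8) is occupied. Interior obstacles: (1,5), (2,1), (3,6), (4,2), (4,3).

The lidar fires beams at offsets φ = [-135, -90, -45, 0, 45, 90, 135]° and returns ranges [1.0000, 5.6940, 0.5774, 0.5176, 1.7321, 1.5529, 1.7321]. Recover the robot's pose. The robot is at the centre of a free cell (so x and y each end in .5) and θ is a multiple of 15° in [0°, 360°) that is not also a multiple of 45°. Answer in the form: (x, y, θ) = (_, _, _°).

Candidates: 30 free-cell centres × 16 headings = 480 poses. Raycast each; keep the one whose scan matches to 4 dp.
  (2.5, 2.5, 210°): beam 1 = 3.6235 ≠ 1.0000 ✗
  (1.5, 1.5, 30°): beam 1 = 0.5176 ≠ 1.0000 ✗
  (5.5, 4.5, 240°): beam 1 = 3.6235 ≠ 1.0000 ✗
  …
  (2.5, 6.5, 15°): r_1=1.0000, r_2=5.6940, r_3=0.5774, r_4=0.5176, r_5=1.7321, r_6=1.5529, r_7=1.7321 — all match ✓
Unique over the lattice → pose = (2.5, 6.5, 15°).

(x, y, θ) = (2.5, 6.5, 15°)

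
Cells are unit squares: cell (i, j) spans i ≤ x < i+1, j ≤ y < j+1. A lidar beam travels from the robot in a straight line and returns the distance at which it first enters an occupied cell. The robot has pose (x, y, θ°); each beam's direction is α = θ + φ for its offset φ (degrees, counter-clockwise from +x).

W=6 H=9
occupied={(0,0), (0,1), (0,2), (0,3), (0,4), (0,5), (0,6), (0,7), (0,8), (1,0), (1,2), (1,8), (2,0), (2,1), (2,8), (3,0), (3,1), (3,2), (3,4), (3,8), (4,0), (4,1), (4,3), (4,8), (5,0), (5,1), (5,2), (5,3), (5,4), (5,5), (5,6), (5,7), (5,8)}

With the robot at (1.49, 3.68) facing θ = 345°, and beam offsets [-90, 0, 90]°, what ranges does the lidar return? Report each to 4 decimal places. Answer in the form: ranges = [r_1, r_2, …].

ranges = [0.7040, 2.5985, 4.4724]

beam 1: φ=-90°, α=255°
  cosα=-0.2588 sinα=-0.9659 | (1,3) | tMaxX 1.8932 tMaxY 0.7040 | tΔX 3.8637 tΔY 1.0353
    t=0.7040 [y] (1,2) — stop
  → r_1 = 0.7040
beam 2: φ=0°, α=345°
  cosα=0.9659 sinα=-0.2588 | (1,3) | tMaxX 0.5280 tMaxY 2.6273 | tΔX 1.0353 tΔY 3.8637
    t=0.5280 [x] (2,3)
    t=1.5633 [x] (3,3)
    t=2.5985 [x] (4,3) — stop
  → r_2 = 2.5985
beam 3: φ=90°, α=75°
  cosα=0.2588 sinα=0.9659 | (1,3) | tMaxX 1.9705 tMaxY 0.3313 | tΔX 3.8637 tΔY 1.0353
    t=0.3313 [y] (1,4)
    t=1.3666 [y] (1,5)
    t=1.9705 [x] (2,5)
    t=2.4018 [y] (2,6)
    t=3.4371 [y] (2,7)
    t=4.4724 [y] (2,8) — stop
  → r_3 = 4.4724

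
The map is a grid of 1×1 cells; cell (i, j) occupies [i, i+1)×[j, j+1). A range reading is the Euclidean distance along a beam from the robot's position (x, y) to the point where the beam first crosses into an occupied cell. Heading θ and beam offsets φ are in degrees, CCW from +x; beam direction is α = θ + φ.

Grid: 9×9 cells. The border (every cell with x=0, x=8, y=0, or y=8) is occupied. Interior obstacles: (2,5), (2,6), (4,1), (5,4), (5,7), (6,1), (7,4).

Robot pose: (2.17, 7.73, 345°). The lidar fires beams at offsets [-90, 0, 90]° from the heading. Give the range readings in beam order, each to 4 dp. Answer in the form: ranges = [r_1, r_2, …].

ranges = [4.5205, 6.0357, 0.2795]

beam 1: φ=-90°, α=255°
  direction (-0.2588, -0.9659); cell (2,7); t to first gridline: x 0.6568, y 0.7558 (then +3.8637 / +1.0353)
    (1,7) via x @ 0.6568
    (1,6) via y @ 0.7558
    (1,5) via y @ 1.7910
    (1,4) via y @ 2.8263
    (1,3) via y @ 3.8616
    (0,3) via x @ 4.5205  # hit
  → r_1 = 4.5205
beam 2: φ=0°, α=345°
  direction (0.9659, -0.2588); cell (2,7); t to first gridline: x 0.8593, y 2.8205 (then +1.0353 / +3.8637)
    (3,7) via x @ 0.8593
    (4,7) via x @ 1.8946
    (4,6) via y @ 2.8205
    (5,6) via x @ 2.9298
    (6,6) via x @ 3.9651
    (7,6) via x @ 5.0004
    (8,6) via x @ 6.0357  # hit
  → r_2 = 6.0357
beam 3: φ=90°, α=75°
  direction (0.2588, 0.9659); cell (2,7); t to first gridline: x 3.2069, y 0.2795 (then +3.8637 / +1.0353)
    (2,8) via y @ 0.2795  # hit
  → r_3 = 0.2795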